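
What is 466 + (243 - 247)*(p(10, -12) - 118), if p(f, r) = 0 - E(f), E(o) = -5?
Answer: 918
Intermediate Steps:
p(f, r) = 5 (p(f, r) = 0 - 1*(-5) = 0 + 5 = 5)
466 + (243 - 247)*(p(10, -12) - 118) = 466 + (243 - 247)*(5 - 118) = 466 - 4*(-113) = 466 + 452 = 918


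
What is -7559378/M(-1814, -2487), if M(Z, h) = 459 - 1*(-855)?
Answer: -3779689/657 ≈ -5753.0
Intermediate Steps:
M(Z, h) = 1314 (M(Z, h) = 459 + 855 = 1314)
-7559378/M(-1814, -2487) = -7559378/1314 = -7559378*1/1314 = -3779689/657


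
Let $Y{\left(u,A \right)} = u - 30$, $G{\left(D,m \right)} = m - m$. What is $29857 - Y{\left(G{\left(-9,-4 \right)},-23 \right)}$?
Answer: $29887$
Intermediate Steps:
$G{\left(D,m \right)} = 0$
$Y{\left(u,A \right)} = -30 + u$ ($Y{\left(u,A \right)} = u - 30 = -30 + u$)
$29857 - Y{\left(G{\left(-9,-4 \right)},-23 \right)} = 29857 - \left(-30 + 0\right) = 29857 - -30 = 29857 + 30 = 29887$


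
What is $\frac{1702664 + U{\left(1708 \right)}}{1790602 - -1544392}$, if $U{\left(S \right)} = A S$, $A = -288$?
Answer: $\frac{605380}{1667497} \approx 0.36305$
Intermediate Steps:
$U{\left(S \right)} = - 288 S$
$\frac{1702664 + U{\left(1708 \right)}}{1790602 - -1544392} = \frac{1702664 - 491904}{1790602 - -1544392} = \frac{1702664 - 491904}{1790602 + \left(-799940 + 2344332\right)} = \frac{1210760}{1790602 + 1544392} = \frac{1210760}{3334994} = 1210760 \cdot \frac{1}{3334994} = \frac{605380}{1667497}$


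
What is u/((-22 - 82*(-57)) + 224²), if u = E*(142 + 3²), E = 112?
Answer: 4228/13707 ≈ 0.30846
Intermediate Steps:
u = 16912 (u = 112*(142 + 3²) = 112*(142 + 9) = 112*151 = 16912)
u/((-22 - 82*(-57)) + 224²) = 16912/((-22 - 82*(-57)) + 224²) = 16912/((-22 + 4674) + 50176) = 16912/(4652 + 50176) = 16912/54828 = 16912*(1/54828) = 4228/13707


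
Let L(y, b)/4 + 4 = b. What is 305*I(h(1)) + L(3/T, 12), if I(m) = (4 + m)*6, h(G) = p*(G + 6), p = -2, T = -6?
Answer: -18268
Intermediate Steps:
L(y, b) = -16 + 4*b
h(G) = -12 - 2*G (h(G) = -2*(G + 6) = -2*(6 + G) = -12 - 2*G)
I(m) = 24 + 6*m
305*I(h(1)) + L(3/T, 12) = 305*(24 + 6*(-12 - 2*1)) + (-16 + 4*12) = 305*(24 + 6*(-12 - 2)) + (-16 + 48) = 305*(24 + 6*(-14)) + 32 = 305*(24 - 84) + 32 = 305*(-60) + 32 = -18300 + 32 = -18268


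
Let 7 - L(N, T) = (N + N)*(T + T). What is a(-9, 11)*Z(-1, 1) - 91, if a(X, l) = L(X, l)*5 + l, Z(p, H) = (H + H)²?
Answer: 8013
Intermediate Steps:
L(N, T) = 7 - 4*N*T (L(N, T) = 7 - (N + N)*(T + T) = 7 - 2*N*2*T = 7 - 4*N*T)
Z(p, H) = 4*H² (Z(p, H) = (2*H)² = 4*H²)
a(X, l) = 35 + l - 20*X*l (a(X, l) = (7 - 4*X*l)*5 + l = (35 - 20*X*l) + l = 35 + l - 20*X*l)
a(-9, 11)*Z(-1, 1) - 91 = (35 + 11 - 20*(-9)*11)*(4*1²) - 91 = (35 + 11 + 1980)*(4*1) - 91 = 2026*4 - 91 = 8104 - 91 = 8013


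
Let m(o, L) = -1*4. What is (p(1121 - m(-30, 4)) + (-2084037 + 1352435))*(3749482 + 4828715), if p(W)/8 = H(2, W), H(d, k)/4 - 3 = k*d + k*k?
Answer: 341759606109318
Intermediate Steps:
m(o, L) = -4
H(d, k) = 12 + 4*k**2 + 4*d*k (H(d, k) = 12 + 4*(k*d + k*k) = 12 + 4*(d*k + k**2) = 12 + 4*(k**2 + d*k) = 12 + (4*k**2 + 4*d*k) = 12 + 4*k**2 + 4*d*k)
p(W) = 96 + 32*W**2 + 64*W (p(W) = 8*(12 + 4*W**2 + 4*2*W) = 8*(12 + 4*W**2 + 8*W) = 96 + 32*W**2 + 64*W)
(p(1121 - m(-30, 4)) + (-2084037 + 1352435))*(3749482 + 4828715) = ((96 + 32*(1121 - 1*(-4))**2 + 64*(1121 - 1*(-4))) + (-2084037 + 1352435))*(3749482 + 4828715) = ((96 + 32*(1121 + 4)**2 + 64*(1121 + 4)) - 731602)*8578197 = ((96 + 32*1125**2 + 64*1125) - 731602)*8578197 = ((96 + 32*1265625 + 72000) - 731602)*8578197 = ((96 + 40500000 + 72000) - 731602)*8578197 = (40572096 - 731602)*8578197 = 39840494*8578197 = 341759606109318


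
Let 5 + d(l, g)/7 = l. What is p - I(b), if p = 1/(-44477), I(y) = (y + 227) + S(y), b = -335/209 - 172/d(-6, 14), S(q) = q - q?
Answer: -14811909911/65069851 ≈ -227.63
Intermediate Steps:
d(l, g) = -35 + 7*l
S(q) = 0
b = 923/1463 (b = -335/209 - 172/(-35 + 7*(-6)) = -335*1/209 - 172/(-35 - 42) = -335/209 - 172/(-77) = -335/209 - 172*(-1/77) = -335/209 + 172/77 = 923/1463 ≈ 0.63090)
I(y) = 227 + y (I(y) = (y + 227) + 0 = (227 + y) + 0 = 227 + y)
p = -1/44477 ≈ -2.2484e-5
p - I(b) = -1/44477 - (227 + 923/1463) = -1/44477 - 1*333024/1463 = -1/44477 - 333024/1463 = -14811909911/65069851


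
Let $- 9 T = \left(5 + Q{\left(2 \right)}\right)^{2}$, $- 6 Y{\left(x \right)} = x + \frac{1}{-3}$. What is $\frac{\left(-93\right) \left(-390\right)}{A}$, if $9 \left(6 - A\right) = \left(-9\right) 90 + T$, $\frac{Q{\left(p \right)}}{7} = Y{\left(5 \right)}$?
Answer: $\frac{118983735}{314936} \approx 377.8$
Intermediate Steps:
$Y{\left(x \right)} = \frac{1}{18} - \frac{x}{6}$ ($Y{\left(x \right)} = - \frac{x + \frac{1}{-3}}{6} = - \frac{x - \frac{1}{3}}{6} = - \frac{- \frac{1}{3} + x}{6} = \frac{1}{18} - \frac{x}{6}$)
$Q{\left(p \right)} = - \frac{49}{9}$ ($Q{\left(p \right)} = 7 \left(\frac{1}{18} - \frac{5}{6}\right) = 7 \left(- \frac{7}{9}\right) = - \frac{49}{9}$)
$T = - \frac{16}{729}$ ($T = - \frac{\left(5 - \frac{49}{9}\right)^{2}}{9} = - \frac{\left(- \frac{4}{9}\right)^{2}}{9} = \left(- \frac{1}{9}\right) \frac{16}{81} = - \frac{16}{729} \approx -0.021948$)
$A = \frac{629872}{6561}$ ($A = 6 - \frac{\left(-9\right) 90 - \frac{16}{729}}{9} = 6 - \frac{-810 - \frac{16}{729}}{9} = 6 - - \frac{590506}{6561} = 6 + \frac{590506}{6561} = \frac{629872}{6561} \approx 96.002$)
$\frac{\left(-93\right) \left(-390\right)}{A} = \frac{\left(-93\right) \left(-390\right)}{\frac{629872}{6561}} = 36270 \cdot \frac{6561}{629872} = \frac{118983735}{314936}$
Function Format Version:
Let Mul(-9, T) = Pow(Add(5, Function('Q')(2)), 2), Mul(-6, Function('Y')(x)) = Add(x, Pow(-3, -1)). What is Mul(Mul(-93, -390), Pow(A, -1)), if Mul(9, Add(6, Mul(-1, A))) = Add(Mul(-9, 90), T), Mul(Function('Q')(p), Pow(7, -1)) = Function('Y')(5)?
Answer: Rational(118983735, 314936) ≈ 377.80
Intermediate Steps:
Function('Y')(x) = Add(Rational(1, 18), Mul(Rational(-1, 6), x)) (Function('Y')(x) = Mul(Rational(-1, 6), Add(x, Pow(-3, -1))) = Mul(Rational(-1, 6), Add(x, Rational(-1, 3))) = Mul(Rational(-1, 6), Add(Rational(-1, 3), x)) = Add(Rational(1, 18), Mul(Rational(-1, 6), x)))
Function('Q')(p) = Rational(-49, 9) (Function('Q')(p) = Mul(7, Add(Rational(1, 18), Mul(Rational(-1, 6), 5))) = Mul(7, Add(Rational(1, 18), Rational(-5, 6))) = Mul(7, Rational(-7, 9)) = Rational(-49, 9))
T = Rational(-16, 729) (T = Mul(Rational(-1, 9), Pow(Add(5, Rational(-49, 9)), 2)) = Mul(Rational(-1, 9), Pow(Rational(-4, 9), 2)) = Mul(Rational(-1, 9), Rational(16, 81)) = Rational(-16, 729) ≈ -0.021948)
A = Rational(629872, 6561) (A = Add(6, Mul(Rational(-1, 9), Add(Mul(-9, 90), Rational(-16, 729)))) = Add(6, Mul(Rational(-1, 9), Add(-810, Rational(-16, 729)))) = Add(6, Mul(Rational(-1, 9), Rational(-590506, 729))) = Add(6, Rational(590506, 6561)) = Rational(629872, 6561) ≈ 96.002)
Mul(Mul(-93, -390), Pow(A, -1)) = Mul(Mul(-93, -390), Pow(Rational(629872, 6561), -1)) = Mul(36270, Rational(6561, 629872)) = Rational(118983735, 314936)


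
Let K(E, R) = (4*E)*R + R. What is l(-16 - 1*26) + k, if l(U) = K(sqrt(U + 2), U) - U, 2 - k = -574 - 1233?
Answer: 1809 - 336*I*sqrt(10) ≈ 1809.0 - 1062.5*I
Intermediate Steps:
K(E, R) = R + 4*E*R (K(E, R) = 4*E*R + R = R + 4*E*R)
k = 1809 (k = 2 - (-574 - 1233) = 2 - 1*(-1807) = 2 + 1807 = 1809)
l(U) = -U + U*(1 + 4*sqrt(2 + U)) (l(U) = U*(1 + 4*sqrt(U + 2)) - U = U*(1 + 4*sqrt(2 + U)) - U = -U + U*(1 + 4*sqrt(2 + U)))
l(-16 - 1*26) + k = 4*(-16 - 1*26)*sqrt(2 + (-16 - 1*26)) + 1809 = 4*(-16 - 26)*sqrt(2 + (-16 - 26)) + 1809 = 4*(-42)*sqrt(2 - 42) + 1809 = 4*(-42)*sqrt(-40) + 1809 = 4*(-42)*(2*I*sqrt(10)) + 1809 = -336*I*sqrt(10) + 1809 = 1809 - 336*I*sqrt(10)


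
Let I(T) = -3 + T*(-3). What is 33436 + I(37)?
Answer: 33322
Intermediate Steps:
I(T) = -3 - 3*T
33436 + I(37) = 33436 + (-3 - 3*37) = 33436 + (-3 - 111) = 33436 - 114 = 33322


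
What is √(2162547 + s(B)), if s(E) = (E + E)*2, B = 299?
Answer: 17*√7487 ≈ 1471.0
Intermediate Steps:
s(E) = 4*E (s(E) = (2*E)*2 = 4*E)
√(2162547 + s(B)) = √(2162547 + 4*299) = √(2162547 + 1196) = √2163743 = 17*√7487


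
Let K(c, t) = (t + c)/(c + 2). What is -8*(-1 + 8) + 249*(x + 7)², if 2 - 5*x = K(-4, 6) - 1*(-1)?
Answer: 339481/25 ≈ 13579.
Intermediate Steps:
K(c, t) = (c + t)/(2 + c)
x = ⅖ (x = ⅖ - ((-4 + 6)/(2 - 4) - 1*(-1))/5 = ⅖ - (2/(-2) + 1)/5 = ⅖ - (-½*2 + 1)/5 = ⅖ - (-1 + 1)/5 = ⅖ - ⅕*0 = ⅖ + 0 = ⅖ ≈ 0.40000)
-8*(-1 + 8) + 249*(x + 7)² = -8*(-1 + 8) + 249*(⅖ + 7)² = -8*7 + 249*(37/5)² = -56 + 249*(1369/25) = -56 + 340881/25 = 339481/25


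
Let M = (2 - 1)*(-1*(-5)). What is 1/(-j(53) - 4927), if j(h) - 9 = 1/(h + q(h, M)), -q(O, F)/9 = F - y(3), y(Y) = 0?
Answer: -8/39489 ≈ -0.00020259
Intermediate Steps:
M = 5 (M = 1*5 = 5)
q(O, F) = -9*F (q(O, F) = -9*(F - 1*0) = -9*(F + 0) = -9*F)
j(h) = 9 + 1/(-45 + h) (j(h) = 9 + 1/(h - 9*5) = 9 + 1/(h - 45) = 9 + 1/(-45 + h))
1/(-j(53) - 4927) = 1/(-(-404 + 9*53)/(-45 + 53) - 4927) = 1/(-(-404 + 477)/8 - 4927) = 1/(-73/8 - 4927) = 1/(-39489/8) = -8/39489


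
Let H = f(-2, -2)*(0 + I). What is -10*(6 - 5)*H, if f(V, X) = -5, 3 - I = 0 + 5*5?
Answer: -1100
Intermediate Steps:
I = -22 (I = 3 - (0 + 5*5) = 3 - (0 + 25) = 3 - 1*25 = 3 - 25 = -22)
H = 110 (H = -5*(0 - 22) = -5*(-22) = 110)
-10*(6 - 5)*H = -10*(6 - 5)*110 = -10*110 = -1100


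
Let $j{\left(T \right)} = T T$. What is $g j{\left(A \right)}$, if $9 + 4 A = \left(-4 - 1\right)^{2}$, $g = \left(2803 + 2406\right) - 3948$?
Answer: $20176$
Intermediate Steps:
$g = 1261$ ($g = 5209 - 3948 = 1261$)
$A = 4$ ($A = - \frac{9}{4} + \frac{\left(-4 - 1\right)^{2}}{4} = - \frac{9}{4} + \frac{\left(-5\right)^{2}}{4} = - \frac{9}{4} + \frac{1}{4} \cdot 25 = - \frac{9}{4} + \frac{25}{4} = 4$)
$j{\left(T \right)} = T^{2}$
$g j{\left(A \right)} = 1261 \cdot 4^{2} = 1261 \cdot 16 = 20176$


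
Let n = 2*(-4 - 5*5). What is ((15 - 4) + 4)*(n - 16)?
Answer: -1110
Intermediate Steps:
n = -58 (n = 2*(-4 - 25) = 2*(-29) = -58)
((15 - 4) + 4)*(n - 16) = ((15 - 4) + 4)*(-58 - 16) = (11 + 4)*(-74) = 15*(-74) = -1110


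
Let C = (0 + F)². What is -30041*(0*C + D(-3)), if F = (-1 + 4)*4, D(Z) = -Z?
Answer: -90123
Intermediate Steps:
F = 12 (F = 3*4 = 12)
C = 144 (C = (0 + 12)² = 12² = 144)
-30041*(0*C + D(-3)) = -30041*(0*144 - 1*(-3)) = -30041*(0 + 3) = -30041*3 = -90123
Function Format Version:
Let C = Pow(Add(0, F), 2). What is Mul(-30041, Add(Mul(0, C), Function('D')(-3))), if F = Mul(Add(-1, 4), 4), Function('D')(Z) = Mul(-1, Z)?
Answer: -90123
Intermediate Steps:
F = 12 (F = Mul(3, 4) = 12)
C = 144 (C = Pow(Add(0, 12), 2) = Pow(12, 2) = 144)
Mul(-30041, Add(Mul(0, C), Function('D')(-3))) = Mul(-30041, Add(Mul(0, 144), Mul(-1, -3))) = Mul(-30041, Add(0, 3)) = Mul(-30041, 3) = -90123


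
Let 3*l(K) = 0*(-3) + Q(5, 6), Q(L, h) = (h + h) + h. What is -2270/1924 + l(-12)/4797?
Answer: -139457/118326 ≈ -1.1786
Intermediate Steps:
Q(L, h) = 3*h (Q(L, h) = 2*h + h = 3*h)
l(K) = 6 (l(K) = (0*(-3) + 3*6)/3 = (0 + 18)/3 = (1/3)*18 = 6)
-2270/1924 + l(-12)/4797 = -2270/1924 + 6/4797 = -2270*1/1924 + 6*(1/4797) = -1135/962 + 2/1599 = -139457/118326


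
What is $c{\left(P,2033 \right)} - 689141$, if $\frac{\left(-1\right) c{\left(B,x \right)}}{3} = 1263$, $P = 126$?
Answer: $-692930$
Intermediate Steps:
$c{\left(B,x \right)} = -3789$ ($c{\left(B,x \right)} = \left(-3\right) 1263 = -3789$)
$c{\left(P,2033 \right)} - 689141 = -3789 - 689141 = -692930$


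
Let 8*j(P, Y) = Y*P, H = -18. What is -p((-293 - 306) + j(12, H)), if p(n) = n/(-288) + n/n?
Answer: -457/144 ≈ -3.1736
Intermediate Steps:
j(P, Y) = P*Y/8 (j(P, Y) = (Y*P)/8 = (P*Y)/8 = P*Y/8)
p(n) = 1 - n/288 (p(n) = n*(-1/288) + 1 = -n/288 + 1 = 1 - n/288)
-p((-293 - 306) + j(12, H)) = -(1 - ((-293 - 306) + (⅛)*12*(-18))/288) = -(1 - (-599 - 27)/288) = -(1 - 1/288*(-626)) = -(1 + 313/144) = -1*457/144 = -457/144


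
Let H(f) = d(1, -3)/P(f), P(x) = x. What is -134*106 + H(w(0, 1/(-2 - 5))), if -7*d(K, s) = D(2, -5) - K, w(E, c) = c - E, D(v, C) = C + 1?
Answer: -14209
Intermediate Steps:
D(v, C) = 1 + C
d(K, s) = 4/7 + K/7 (d(K, s) = -((1 - 5) - K)/7 = -(-4 - K)/7 = 4/7 + K/7)
H(f) = 5/(7*f) (H(f) = (4/7 + (1/7)*1)/f = (4/7 + 1/7)/f = 5/(7*f))
-134*106 + H(w(0, 1/(-2 - 5))) = -134*106 + 5/(7*(1/(-2 - 5) - 1*0)) = -14204 + 5/(7*(1/(-7) + 0)) = -14204 + 5/(7*(-1/7 + 0)) = -14204 + 5/(7*(-1/7)) = -14204 + (5/7)*(-7) = -14204 - 5 = -14209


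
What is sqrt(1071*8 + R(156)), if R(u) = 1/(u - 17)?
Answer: sqrt(165542467)/139 ≈ 92.563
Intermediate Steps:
R(u) = 1/(-17 + u)
sqrt(1071*8 + R(156)) = sqrt(1071*8 + 1/(-17 + 156)) = sqrt(8568 + 1/139) = sqrt(1190953/139) = sqrt(165542467)/139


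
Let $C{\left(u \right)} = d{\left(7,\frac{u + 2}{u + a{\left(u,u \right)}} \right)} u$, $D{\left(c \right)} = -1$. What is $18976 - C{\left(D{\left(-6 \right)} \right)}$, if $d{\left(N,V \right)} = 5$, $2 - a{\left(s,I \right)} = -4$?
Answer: $18981$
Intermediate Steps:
$a{\left(s,I \right)} = 6$ ($a{\left(s,I \right)} = 2 - -4 = 2 + 4 = 6$)
$C{\left(u \right)} = 5 u$
$18976 - C{\left(D{\left(-6 \right)} \right)} = 18976 - 5 \left(-1\right) = 18976 - -5 = 18976 + 5 = 18981$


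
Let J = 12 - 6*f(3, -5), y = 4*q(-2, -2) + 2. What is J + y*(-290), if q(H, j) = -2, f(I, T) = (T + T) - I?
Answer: 1830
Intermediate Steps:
f(I, T) = -I + 2*T (f(I, T) = 2*T - I = -I + 2*T)
y = -6 (y = 4*(-2) + 2 = -8 + 2 = -6)
J = 90 (J = 12 - 6*(-1*3 + 2*(-5)) = 12 - 6*(-3 - 10) = 12 - 6*(-13) = 12 + 78 = 90)
J + y*(-290) = 90 - 6*(-290) = 90 + 1740 = 1830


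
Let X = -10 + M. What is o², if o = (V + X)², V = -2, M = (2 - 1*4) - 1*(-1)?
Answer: 28561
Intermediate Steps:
M = -1 (M = (2 - 4) + 1 = -2 + 1 = -1)
X = -11 (X = -10 - 1 = -11)
o = 169 (o = (-2 - 11)² = (-13)² = 169)
o² = 169² = 28561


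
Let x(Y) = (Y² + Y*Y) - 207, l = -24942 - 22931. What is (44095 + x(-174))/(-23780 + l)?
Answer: -104440/71653 ≈ -1.4576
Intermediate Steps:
l = -47873
x(Y) = -207 + 2*Y² (x(Y) = (Y² + Y²) - 207 = 2*Y² - 207 = -207 + 2*Y²)
(44095 + x(-174))/(-23780 + l) = (44095 + (-207 + 2*(-174)²))/(-23780 - 47873) = (44095 + (-207 + 2*30276))/(-71653) = (44095 + (-207 + 60552))*(-1/71653) = (44095 + 60345)*(-1/71653) = 104440*(-1/71653) = -104440/71653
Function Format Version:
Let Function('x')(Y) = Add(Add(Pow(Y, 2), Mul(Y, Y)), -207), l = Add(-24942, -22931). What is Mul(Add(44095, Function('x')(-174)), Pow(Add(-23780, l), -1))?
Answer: Rational(-104440, 71653) ≈ -1.4576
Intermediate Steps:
l = -47873
Function('x')(Y) = Add(-207, Mul(2, Pow(Y, 2))) (Function('x')(Y) = Add(Add(Pow(Y, 2), Pow(Y, 2)), -207) = Add(Mul(2, Pow(Y, 2)), -207) = Add(-207, Mul(2, Pow(Y, 2))))
Mul(Add(44095, Function('x')(-174)), Pow(Add(-23780, l), -1)) = Mul(Add(44095, Add(-207, Mul(2, Pow(-174, 2)))), Pow(Add(-23780, -47873), -1)) = Mul(Add(44095, Add(-207, Mul(2, 30276))), Pow(-71653, -1)) = Mul(Add(44095, Add(-207, 60552)), Rational(-1, 71653)) = Mul(Add(44095, 60345), Rational(-1, 71653)) = Mul(104440, Rational(-1, 71653)) = Rational(-104440, 71653)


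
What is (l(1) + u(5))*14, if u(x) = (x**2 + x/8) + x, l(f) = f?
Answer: 1771/4 ≈ 442.75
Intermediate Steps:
u(x) = x**2 + 9*x/8 (u(x) = (x**2 + x/8) + x = x**2 + 9*x/8)
(l(1) + u(5))*14 = (1 + (1/8)*5*(9 + 8*5))*14 = (1 + (1/8)*5*(9 + 40))*14 = (1 + (1/8)*5*49)*14 = (1 + 245/8)*14 = (253/8)*14 = 1771/4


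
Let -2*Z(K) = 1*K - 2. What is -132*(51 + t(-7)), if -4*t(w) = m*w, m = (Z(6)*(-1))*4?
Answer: -8580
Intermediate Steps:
Z(K) = 1 - K/2 (Z(K) = -(1*K - 2)/2 = -(K - 2)/2 = -(-2 + K)/2 = 1 - K/2)
m = 8 (m = ((1 - ½*6)*(-1))*4 = ((1 - 3)*(-1))*4 = -2*(-1)*4 = 2*4 = 8)
t(w) = -2*w
-132*(51 + t(-7)) = -132*(51 - 2*(-7)) = -132*(51 + 14) = -132*65 = -8580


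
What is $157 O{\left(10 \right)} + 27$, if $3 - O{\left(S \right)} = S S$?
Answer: $-15202$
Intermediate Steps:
$O{\left(S \right)} = 3 - S^{2}$ ($O{\left(S \right)} = 3 - S S = 3 - S^{2}$)
$157 O{\left(10 \right)} + 27 = 157 \left(3 - 10^{2}\right) + 27 = 157 \left(3 - 100\right) + 27 = 157 \left(-97\right) + 27 = -15229 + 27 = -15202$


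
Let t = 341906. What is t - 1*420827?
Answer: -78921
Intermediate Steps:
t - 1*420827 = 341906 - 1*420827 = 341906 - 420827 = -78921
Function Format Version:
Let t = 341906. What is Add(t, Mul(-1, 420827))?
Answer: -78921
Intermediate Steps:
Add(t, Mul(-1, 420827)) = Add(341906, Mul(-1, 420827)) = Add(341906, -420827) = -78921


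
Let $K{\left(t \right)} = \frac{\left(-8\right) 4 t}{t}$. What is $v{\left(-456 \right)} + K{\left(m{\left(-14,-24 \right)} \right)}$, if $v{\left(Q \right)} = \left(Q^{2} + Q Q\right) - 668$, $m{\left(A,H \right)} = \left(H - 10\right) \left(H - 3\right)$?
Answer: $415172$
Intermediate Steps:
$m{\left(A,H \right)} = \left(-10 + H\right) \left(-3 + H\right)$
$v{\left(Q \right)} = -668 + 2 Q^{2}$ ($v{\left(Q \right)} = \left(Q^{2} + Q^{2}\right) - 668 = 2 Q^{2} - 668 = -668 + 2 Q^{2}$)
$K{\left(t \right)} = -32$ ($K{\left(t \right)} = \frac{\left(-32\right) t}{t} = -32$)
$v{\left(-456 \right)} + K{\left(m{\left(-14,-24 \right)} \right)} = \left(-668 + 2 \left(-456\right)^{2}\right) - 32 = \left(-668 + 2 \cdot 207936\right) - 32 = \left(-668 + 415872\right) - 32 = 415204 - 32 = 415172$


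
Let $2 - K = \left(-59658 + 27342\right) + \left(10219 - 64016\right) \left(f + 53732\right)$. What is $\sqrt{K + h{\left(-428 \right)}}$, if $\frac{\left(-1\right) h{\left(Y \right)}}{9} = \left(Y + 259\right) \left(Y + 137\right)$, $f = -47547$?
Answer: $2 \sqrt{83081038} \approx 18230.0$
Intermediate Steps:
$h{\left(Y \right)} = - 9 \left(137 + Y\right) \left(259 + Y\right)$ ($h{\left(Y \right)} = - 9 \left(Y + 259\right) \left(Y + 137\right) = - 9 \left(259 + Y\right) \left(137 + Y\right) = - 9 \left(137 + Y\right) \left(259 + Y\right)$)
$K = 332766763$ ($K = 2 - \left(\left(-59658 + 27342\right) + \left(10219 - 64016\right) \left(-47547 + 53732\right)\right) = 2 - \left(-32316 - 332734445\right) = 2 - -332766761 = 2 + 332766761 = 332766763$)
$\sqrt{K + h{\left(-428 \right)}} = \sqrt{332766763 - \left(-1206045 + 1648656\right)} = \sqrt{332766763 - 442611} = \sqrt{332324152} = 2 \sqrt{83081038}$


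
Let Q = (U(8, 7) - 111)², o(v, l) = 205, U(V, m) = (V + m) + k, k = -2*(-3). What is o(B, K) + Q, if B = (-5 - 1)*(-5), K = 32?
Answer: 8305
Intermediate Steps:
k = 6
B = 30 (B = -6*(-5) = 30)
U(V, m) = 6 + V + m (U(V, m) = (V + m) + 6 = 6 + V + m)
Q = 8100 (Q = ((6 + 8 + 7) - 111)² = (21 - 111)² = (-90)² = 8100)
o(B, K) + Q = 205 + 8100 = 8305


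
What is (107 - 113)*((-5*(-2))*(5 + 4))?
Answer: -540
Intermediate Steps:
(107 - 113)*((-5*(-2))*(5 + 4)) = -60*9 = -6*90 = -540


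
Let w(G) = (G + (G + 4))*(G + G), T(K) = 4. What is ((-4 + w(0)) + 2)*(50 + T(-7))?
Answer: -108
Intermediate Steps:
w(G) = 2*G*(4 + 2*G) (w(G) = (G + (4 + G))*(2*G) = (4 + 2*G)*(2*G) = 2*G*(4 + 2*G))
((-4 + w(0)) + 2)*(50 + T(-7)) = ((-4 + 4*0*(2 + 0)) + 2)*(50 + 4) = ((-4 + 4*0*2) + 2)*54 = ((-4 + 0) + 2)*54 = (-4 + 2)*54 = -2*54 = -108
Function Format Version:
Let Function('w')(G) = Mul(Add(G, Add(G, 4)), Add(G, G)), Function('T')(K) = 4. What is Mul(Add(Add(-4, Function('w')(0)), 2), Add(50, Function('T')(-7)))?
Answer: -108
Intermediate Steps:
Function('w')(G) = Mul(2, G, Add(4, Mul(2, G))) (Function('w')(G) = Mul(Add(G, Add(4, G)), Mul(2, G)) = Mul(Add(4, Mul(2, G)), Mul(2, G)) = Mul(2, G, Add(4, Mul(2, G))))
Mul(Add(Add(-4, Function('w')(0)), 2), Add(50, Function('T')(-7))) = Mul(Add(Add(-4, Mul(4, 0, Add(2, 0))), 2), Add(50, 4)) = Mul(Add(Add(-4, Mul(4, 0, 2)), 2), 54) = Mul(Add(Add(-4, 0), 2), 54) = Mul(Add(-4, 2), 54) = Mul(-2, 54) = -108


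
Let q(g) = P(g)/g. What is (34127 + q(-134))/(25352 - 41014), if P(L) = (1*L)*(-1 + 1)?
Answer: -34127/15662 ≈ -2.1790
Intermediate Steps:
P(L) = 0 (P(L) = L*0 = 0)
q(g) = 0 (q(g) = 0/g = 0)
(34127 + q(-134))/(25352 - 41014) = (34127 + 0)/(25352 - 41014) = 34127/(-15662) = 34127*(-1/15662) = -34127/15662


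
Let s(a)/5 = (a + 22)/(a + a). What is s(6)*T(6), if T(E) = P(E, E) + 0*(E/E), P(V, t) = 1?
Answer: 35/3 ≈ 11.667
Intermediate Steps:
T(E) = 1 (T(E) = 1 + 0*(E/E) = 1 + 0*1 = 1 + 0 = 1)
s(a) = 5*(22 + a)/(2*a) (s(a) = 5*((a + 22)/(a + a)) = 5*((22 + a)/((2*a))) = 5*((22 + a)*(1/(2*a))) = 5*((22 + a)/(2*a)) = 5*(22 + a)/(2*a))
s(6)*T(6) = (5/2 + 55/6)*1 = (35/3)*1 = 35/3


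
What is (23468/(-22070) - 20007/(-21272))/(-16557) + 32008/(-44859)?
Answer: -41466280339880981/58115321394202920 ≈ -0.71352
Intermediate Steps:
(23468/(-22070) - 20007/(-21272))/(-16557) + 32008/(-44859) = (23468*(-1/22070) - 20007*(-1/21272))*(-1/16557) + 32008*(-1/44859) = (-11734/11035 + 20007/21272)*(-1/16557) - 32008/44859 = -28828403/234736520*(-1/16557) - 32008/44859 = 28828403/3886532561640 - 32008/44859 = -41466280339880981/58115321394202920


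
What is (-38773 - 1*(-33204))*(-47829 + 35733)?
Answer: 67362624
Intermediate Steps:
(-38773 - 1*(-33204))*(-47829 + 35733) = (-38773 + 33204)*(-12096) = -5569*(-12096) = 67362624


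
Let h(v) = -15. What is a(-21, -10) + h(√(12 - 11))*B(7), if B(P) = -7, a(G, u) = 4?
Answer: 109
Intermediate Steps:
a(-21, -10) + h(√(12 - 11))*B(7) = 4 - 15*(-7) = 4 + 105 = 109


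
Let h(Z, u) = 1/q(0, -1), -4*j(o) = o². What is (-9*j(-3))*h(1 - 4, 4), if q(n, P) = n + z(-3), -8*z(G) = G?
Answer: 54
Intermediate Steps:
z(G) = -G/8
q(n, P) = 3/8 + n (q(n, P) = n - ⅛*(-3) = n + 3/8 = 3/8 + n)
j(o) = -o²/4
h(Z, u) = 8/3 (h(Z, u) = 1/(3/8 + 0) = 1/(3/8) = 8/3)
(-9*j(-3))*h(1 - 4, 4) = -(-9)*(-3)²/4*(8/3) = -(-9)*9/4*(8/3) = -9*(-9/4)*(8/3) = (81/4)*(8/3) = 54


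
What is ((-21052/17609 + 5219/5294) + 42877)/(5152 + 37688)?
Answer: 266470807895/266242163376 ≈ 1.0009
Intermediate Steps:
((-21052/17609 + 5219/5294) + 42877)/(5152 + 37688) = ((-21052*1/17609 + 5219*(1/5294)) + 42877)/42840 = ((-21052/17609 + 5219/5294) + 42877)*(1/42840) = (-19547917/93222046 + 42877)*(1/42840) = (3997062118425/93222046)*(1/42840) = 266470807895/266242163376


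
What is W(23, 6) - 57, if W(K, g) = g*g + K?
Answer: 2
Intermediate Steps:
W(K, g) = K + g² (W(K, g) = g² + K = K + g²)
W(23, 6) - 57 = (23 + 6²) - 57 = (23 + 36) - 57 = 59 - 57 = 2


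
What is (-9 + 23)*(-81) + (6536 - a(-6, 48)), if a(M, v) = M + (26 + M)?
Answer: 5388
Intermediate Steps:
a(M, v) = 26 + 2*M
(-9 + 23)*(-81) + (6536 - a(-6, 48)) = (-9 + 23)*(-81) + (6536 - (26 + 2*(-6))) = 14*(-81) + (6536 - (26 - 12)) = -1134 + (6536 - 1*14) = -1134 + (6536 - 14) = -1134 + 6522 = 5388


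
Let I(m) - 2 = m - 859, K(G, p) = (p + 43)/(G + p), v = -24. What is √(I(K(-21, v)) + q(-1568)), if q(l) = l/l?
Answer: I*√192695/15 ≈ 29.265*I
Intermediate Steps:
q(l) = 1
K(G, p) = (43 + p)/(G + p)
I(m) = -857 + m (I(m) = 2 + (m - 859) = 2 + (-859 + m) = -857 + m)
√(I(K(-21, v)) + q(-1568)) = √((-857 + (43 - 24)/(-21 - 24)) + 1) = √((-857 + 19/(-45)) + 1) = √((-857 - 1/45*19) + 1) = √((-857 - 19/45) + 1) = √(-38584/45 + 1) = √(-38539/45) = I*√192695/15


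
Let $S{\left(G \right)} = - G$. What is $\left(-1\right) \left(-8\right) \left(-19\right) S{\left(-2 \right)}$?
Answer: $-304$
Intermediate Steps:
$\left(-1\right) \left(-8\right) \left(-19\right) S{\left(-2 \right)} = \left(-1\right) \left(-8\right) \left(-19\right) \left(\left(-1\right) \left(-2\right)\right) = 8 \left(-19\right) 2 = \left(-152\right) 2 = -304$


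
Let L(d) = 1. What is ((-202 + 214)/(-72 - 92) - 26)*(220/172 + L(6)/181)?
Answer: -10687862/319103 ≈ -33.493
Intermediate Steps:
((-202 + 214)/(-72 - 92) - 26)*(220/172 + L(6)/181) = ((-202 + 214)/(-72 - 92) - 26)*(220/172 + 1/181) = (12/(-164) - 26)*(220*(1/172) + 1*(1/181)) = (12*(-1/164) - 26)*(55/43 + 1/181) = (-3/41 - 26)*(9998/7783) = -1069/41*9998/7783 = -10687862/319103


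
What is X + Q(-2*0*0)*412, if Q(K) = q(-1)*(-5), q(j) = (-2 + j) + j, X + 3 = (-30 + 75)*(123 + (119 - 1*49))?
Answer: 16922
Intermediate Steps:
X = 8682 (X = -3 + (-30 + 75)*(123 + (119 - 1*49)) = -3 + 45*(123 + (119 - 49)) = -3 + 45*(123 + 70) = -3 + 45*193 = -3 + 8685 = 8682)
q(j) = -2 + 2*j
Q(K) = 20 (Q(K) = (-2 + 2*(-1))*(-5) = (-2 - 2)*(-5) = -4*(-5) = 20)
X + Q(-2*0*0)*412 = 8682 + 20*412 = 8682 + 8240 = 16922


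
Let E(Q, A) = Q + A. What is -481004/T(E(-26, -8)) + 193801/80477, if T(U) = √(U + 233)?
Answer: 193801/80477 - 481004*√199/199 ≈ -34095.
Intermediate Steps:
E(Q, A) = A + Q
T(U) = √(233 + U)
-481004/T(E(-26, -8)) + 193801/80477 = -481004/√(233 + (-8 - 26)) + 193801/80477 = -481004/√(233 - 34) + 193801*(1/80477) = -481004*√199/199 + 193801/80477 = 193801/80477 - 481004*√199/199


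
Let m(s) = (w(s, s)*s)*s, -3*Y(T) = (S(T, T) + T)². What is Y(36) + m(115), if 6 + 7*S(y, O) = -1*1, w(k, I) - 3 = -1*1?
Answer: 78125/3 ≈ 26042.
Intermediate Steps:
w(k, I) = 2 (w(k, I) = 3 - 1*1 = 3 - 1 = 2)
S(y, O) = -1 (S(y, O) = -6/7 + (-1*1)/7 = -6/7 + (⅐)*(-1) = -6/7 - ⅐ = -1)
Y(T) = -(-1 + T)²/3
m(s) = 2*s² (m(s) = (2*s)*s = 2*s²)
Y(36) + m(115) = -(-1 + 36)²/3 + 2*115² = -⅓*35² + 2*13225 = -⅓*1225 + 26450 = -1225/3 + 26450 = 78125/3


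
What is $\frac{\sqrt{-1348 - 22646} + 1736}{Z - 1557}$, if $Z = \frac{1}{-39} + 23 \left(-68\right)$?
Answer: $- \frac{8463}{15215} - \frac{117 i \sqrt{2666}}{121720} \approx -0.55623 - 0.049631 i$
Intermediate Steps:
$Z = - \frac{60997}{39}$ ($Z = - \frac{1}{39} - 1564 = - \frac{60997}{39} \approx -1564.0$)
$\frac{\sqrt{-1348 - 22646} + 1736}{Z - 1557} = \frac{\sqrt{-1348 - 22646} + 1736}{- \frac{60997}{39} - 1557} = \frac{\sqrt{-23994} + 1736}{- \frac{121720}{39}} = \left(3 i \sqrt{2666} + 1736\right) \left(- \frac{39}{121720}\right) = \left(1736 + 3 i \sqrt{2666}\right) \left(- \frac{39}{121720}\right) = - \frac{8463}{15215} - \frac{117 i \sqrt{2666}}{121720}$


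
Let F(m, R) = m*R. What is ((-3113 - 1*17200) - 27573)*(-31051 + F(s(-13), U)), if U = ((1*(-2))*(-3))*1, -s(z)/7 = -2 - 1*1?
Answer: 1480874550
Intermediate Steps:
s(z) = 21 (s(z) = -7*(-2 - 1*1) = -7*(-2 - 1) = -7*(-3) = 21)
U = 6 (U = -2*(-3)*1 = 6*1 = 6)
F(m, R) = R*m
((-3113 - 1*17200) - 27573)*(-31051 + F(s(-13), U)) = ((-3113 - 1*17200) - 27573)*(-31051 + 6*21) = ((-3113 - 17200) - 27573)*(-31051 + 126) = (-20313 - 27573)*(-30925) = -47886*(-30925) = 1480874550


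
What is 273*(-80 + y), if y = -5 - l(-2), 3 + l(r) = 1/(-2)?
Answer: -44499/2 ≈ -22250.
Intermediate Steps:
l(r) = -7/2 (l(r) = -3 + 1/(-2) = -3 - 1/2 = -7/2)
y = -3/2 (y = -5 - 1*(-7/2) = -5 + 7/2 = -3/2 ≈ -1.5000)
273*(-80 + y) = 273*(-80 - 3/2) = 273*(-163/2) = -44499/2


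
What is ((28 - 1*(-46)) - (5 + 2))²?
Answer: 4489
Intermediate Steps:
((28 - 1*(-46)) - (5 + 2))² = ((28 + 46) - 1*7)² = (74 - 7)² = 67² = 4489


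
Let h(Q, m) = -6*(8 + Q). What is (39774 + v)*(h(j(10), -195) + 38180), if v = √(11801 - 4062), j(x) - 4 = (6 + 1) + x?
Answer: 1511650644 + 38006*√7739 ≈ 1.5150e+9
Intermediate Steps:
j(x) = 11 + x (j(x) = 4 + ((6 + 1) + x) = 4 + (7 + x) = 11 + x)
v = √7739 ≈ 87.972
h(Q, m) = -48 - 6*Q
(39774 + v)*(h(j(10), -195) + 38180) = (39774 + √7739)*((-48 - 6*(11 + 10)) + 38180) = (39774 + √7739)*((-48 - 6*21) + 38180) = (39774 + √7739)*((-48 - 126) + 38180) = (39774 + √7739)*(-174 + 38180) = (39774 + √7739)*38006 = 1511650644 + 38006*√7739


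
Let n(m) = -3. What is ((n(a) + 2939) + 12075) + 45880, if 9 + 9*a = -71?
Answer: 60891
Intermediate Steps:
a = -80/9 (a = -1 + (1/9)*(-71) = -1 - 71/9 = -80/9 ≈ -8.8889)
((n(a) + 2939) + 12075) + 45880 = ((-3 + 2939) + 12075) + 45880 = (2936 + 12075) + 45880 = 15011 + 45880 = 60891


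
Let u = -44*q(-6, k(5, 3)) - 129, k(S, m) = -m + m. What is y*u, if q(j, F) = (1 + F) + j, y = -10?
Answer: -910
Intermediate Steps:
k(S, m) = 0
q(j, F) = 1 + F + j
u = 91 (u = -44*(1 + 0 - 6) - 129 = -44*(-5) - 129 = 220 - 129 = 91)
y*u = -10*91 = -910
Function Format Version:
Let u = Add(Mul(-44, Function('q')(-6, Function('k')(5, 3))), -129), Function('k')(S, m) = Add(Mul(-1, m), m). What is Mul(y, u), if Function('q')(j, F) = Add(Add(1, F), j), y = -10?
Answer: -910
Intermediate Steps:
Function('k')(S, m) = 0
Function('q')(j, F) = Add(1, F, j)
u = 91 (u = Add(Mul(-44, Add(1, 0, -6)), -129) = Add(Mul(-44, -5), -129) = Add(220, -129) = 91)
Mul(y, u) = Mul(-10, 91) = -910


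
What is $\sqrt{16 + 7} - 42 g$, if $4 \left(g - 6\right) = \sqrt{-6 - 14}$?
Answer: $-252 + \sqrt{23} - 21 i \sqrt{5} \approx -247.2 - 46.957 i$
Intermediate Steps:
$g = 6 + \frac{i \sqrt{5}}{2}$ ($g = 6 + \frac{\sqrt{-6 - 14}}{4} = 6 + \frac{\sqrt{-20}}{4} = 6 + \frac{2 i \sqrt{5}}{4} = 6 + \frac{i \sqrt{5}}{2} \approx 6.0 + 1.118 i$)
$\sqrt{16 + 7} - 42 g = \sqrt{16 + 7} - 42 \left(6 + \frac{i \sqrt{5}}{2}\right) = \sqrt{23} - \left(252 + 21 i \sqrt{5}\right) = -252 + \sqrt{23} - 21 i \sqrt{5}$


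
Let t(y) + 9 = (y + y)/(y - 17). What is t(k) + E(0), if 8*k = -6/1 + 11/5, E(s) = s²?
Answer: -6253/699 ≈ -8.9456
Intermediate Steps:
k = -19/40 (k = (-6/1 + 11/5)/8 = (-6*1 + 11*(⅕))/8 = (-6 + 11/5)/8 = (⅛)*(-19/5) = -19/40 ≈ -0.47500)
t(y) = -9 + 2*y/(-17 + y) (t(y) = -9 + (y + y)/(y - 17) = -9 + (2*y)/(-17 + y) = -9 + 2*y/(-17 + y))
t(k) + E(0) = (153 - 7*(-19/40))/(-17 - 19/40) + 0² = (153 + 133/40)/(-699/40) + 0 = -40/699*6253/40 + 0 = -6253/699 + 0 = -6253/699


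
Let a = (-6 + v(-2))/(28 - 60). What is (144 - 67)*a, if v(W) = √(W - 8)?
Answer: 231/16 - 77*I*√10/32 ≈ 14.438 - 7.6092*I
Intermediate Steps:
v(W) = √(-8 + W)
a = 3/16 - I*√10/32 (a = (-6 + √(-8 - 2))/(28 - 60) = (-6 + √(-10))/(-32) = (-6 + I*√10)*(-1/32) = 3/16 - I*√10/32 ≈ 0.1875 - 0.098821*I)
(144 - 67)*a = (144 - 67)*(3/16 - I*√10/32) = 77*(3/16 - I*√10/32) = 231/16 - 77*I*√10/32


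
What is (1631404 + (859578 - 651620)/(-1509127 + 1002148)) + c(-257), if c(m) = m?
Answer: 826957066955/506979 ≈ 1.6311e+6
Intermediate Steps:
(1631404 + (859578 - 651620)/(-1509127 + 1002148)) + c(-257) = (1631404 + (859578 - 651620)/(-1509127 + 1002148)) - 257 = (1631404 + 207958/(-506979)) - 257 = (1631404 + 207958*(-1/506979)) - 257 = (1631404 - 207958/506979) - 257 = 827087360558/506979 - 257 = 826957066955/506979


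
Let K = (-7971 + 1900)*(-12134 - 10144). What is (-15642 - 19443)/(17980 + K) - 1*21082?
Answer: -2851714065961/135267718 ≈ -21082.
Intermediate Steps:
K = 135249738 (K = -6071*(-22278) = 135249738)
(-15642 - 19443)/(17980 + K) - 1*21082 = (-15642 - 19443)/(17980 + 135249738) - 1*21082 = -35085/135267718 - 21082 = -2851714065961/135267718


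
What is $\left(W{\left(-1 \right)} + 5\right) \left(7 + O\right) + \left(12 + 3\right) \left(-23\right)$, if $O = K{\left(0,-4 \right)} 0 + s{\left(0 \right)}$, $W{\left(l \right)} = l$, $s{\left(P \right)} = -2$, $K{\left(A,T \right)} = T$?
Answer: $-325$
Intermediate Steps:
$O = -2$ ($O = \left(-4\right) 0 - 2 = 0 - 2 = -2$)
$\left(W{\left(-1 \right)} + 5\right) \left(7 + O\right) + \left(12 + 3\right) \left(-23\right) = \left(-1 + 5\right) \left(7 - 2\right) + \left(12 + 3\right) \left(-23\right) = 4 \cdot 5 + 15 \left(-23\right) = 20 - 345 = -325$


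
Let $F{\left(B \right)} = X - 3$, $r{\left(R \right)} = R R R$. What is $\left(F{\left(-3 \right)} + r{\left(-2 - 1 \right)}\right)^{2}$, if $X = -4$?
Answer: $1156$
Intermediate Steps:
$r{\left(R \right)} = R^{3}$ ($r{\left(R \right)} = R^{2} R = R^{3}$)
$F{\left(B \right)} = -7$ ($F{\left(B \right)} = -4 - 3 = -7$)
$\left(F{\left(-3 \right)} + r{\left(-2 - 1 \right)}\right)^{2} = \left(-7 + \left(-2 - 1\right)^{3}\right)^{2} = \left(-7 + \left(-3\right)^{3}\right)^{2} = \left(-7 - 27\right)^{2} = \left(-34\right)^{2} = 1156$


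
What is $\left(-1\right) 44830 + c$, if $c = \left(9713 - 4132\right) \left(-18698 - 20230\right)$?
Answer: $-217301998$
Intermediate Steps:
$c = -217257168$ ($c = 5581 \left(-38928\right) = -217257168$)
$\left(-1\right) 44830 + c = \left(-1\right) 44830 - 217257168 = -44830 - 217257168 = -217301998$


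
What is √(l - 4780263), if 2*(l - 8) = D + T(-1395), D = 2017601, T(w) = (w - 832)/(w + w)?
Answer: I*√3261930651865/930 ≈ 1942.0*I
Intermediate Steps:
T(w) = (-832 + w)/(2*w) (T(w) = (-832 + w)/((2*w)) = (-832 + w)*(1/(2*w)) = (-832 + w)/(2*w))
l = 5629153657/5580 (l = 8 + (2017601 + (½)*(-832 - 1395)/(-1395))/2 = 8 + (2017601 + (½)*(-1/1395)*(-2227))/2 = 8 + (2017601 + 2227/2790)/2 = 8 + (½)*(5629109017/2790) = 8 + 5629109017/5580 = 5629153657/5580 ≈ 1.0088e+6)
√(l - 4780263) = √(5629153657/5580 - 4780263) = √(-21044713883/5580) = I*√3261930651865/930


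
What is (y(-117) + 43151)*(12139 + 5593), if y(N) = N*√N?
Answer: 765153532 - 6223932*I*√13 ≈ 7.6515e+8 - 2.2441e+7*I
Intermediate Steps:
y(N) = N^(3/2)
(y(-117) + 43151)*(12139 + 5593) = ((-117)^(3/2) + 43151)*(12139 + 5593) = (-351*I*√13 + 43151)*17732 = (43151 - 351*I*√13)*17732 = 765153532 - 6223932*I*√13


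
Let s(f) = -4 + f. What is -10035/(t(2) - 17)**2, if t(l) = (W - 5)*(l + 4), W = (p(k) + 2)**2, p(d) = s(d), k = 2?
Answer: -10035/2209 ≈ -4.5428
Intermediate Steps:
p(d) = -4 + d
W = 0 (W = ((-4 + 2) + 2)**2 = (-2 + 2)**2 = 0**2 = 0)
t(l) = -20 - 5*l (t(l) = (0 - 5)*(l + 4) = -5*(4 + l) = -20 - 5*l)
-10035/(t(2) - 17)**2 = -10035/((-20 - 5*2) - 17)**2 = -10035/((-20 - 10) - 17)**2 = -10035/(-30 - 17)**2 = -10035/((-47)**2) = -10035/2209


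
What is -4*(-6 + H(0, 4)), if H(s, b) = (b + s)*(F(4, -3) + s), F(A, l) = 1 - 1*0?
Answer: 8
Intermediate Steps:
F(A, l) = 1 (F(A, l) = 1 + 0 = 1)
H(s, b) = (1 + s)*(b + s) (H(s, b) = (b + s)*(1 + s) = (1 + s)*(b + s))
-4*(-6 + H(0, 4)) = -4*(-6 + (4 + 0 + 0² + 4*0)) = -4*(-6 + (4 + 0 + 0 + 0)) = -4*(-6 + 4) = -4*(-2) = 8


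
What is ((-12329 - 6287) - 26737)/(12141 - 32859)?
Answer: 45353/20718 ≈ 2.1891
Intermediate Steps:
((-12329 - 6287) - 26737)/(12141 - 32859) = (-18616 - 26737)/(-20718) = -45353*(-1/20718) = 45353/20718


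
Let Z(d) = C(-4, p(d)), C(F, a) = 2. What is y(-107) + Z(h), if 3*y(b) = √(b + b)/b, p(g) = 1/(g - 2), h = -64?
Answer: 2 - I*√214/321 ≈ 2.0 - 0.045572*I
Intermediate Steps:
p(g) = 1/(-2 + g)
Z(d) = 2
y(b) = √2/(3*√b) (y(b) = (√(b + b)/b)/3 = (√(2*b)/b)/3 = ((√2*√b)/b)/3 = (√2/√b)/3 = √2/(3*√b))
y(-107) + Z(h) = √2/(3*√(-107)) + 2 = √2*(-I*√107/107)/3 + 2 = -I*√214/321 + 2 = 2 - I*√214/321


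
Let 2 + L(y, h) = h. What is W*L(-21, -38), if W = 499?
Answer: -19960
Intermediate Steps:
L(y, h) = -2 + h
W*L(-21, -38) = 499*(-2 - 38) = 499*(-40) = -19960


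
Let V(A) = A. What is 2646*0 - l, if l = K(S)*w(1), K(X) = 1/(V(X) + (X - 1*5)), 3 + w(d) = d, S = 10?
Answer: 2/15 ≈ 0.13333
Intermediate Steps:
w(d) = -3 + d
K(X) = 1/(-5 + 2*X) (K(X) = 1/(X + (X - 1*5)) = 1/(X + (X - 5)) = 1/(X + (-5 + X)) = 1/(-5 + 2*X))
l = -2/15 (l = (-3 + 1)/(-5 + 2*10) = -2/(-5 + 20) = -2/15 ≈ -0.13333)
2646*0 - l = 2646*0 - 1*(-2/15) = 0 + 2/15 = 2/15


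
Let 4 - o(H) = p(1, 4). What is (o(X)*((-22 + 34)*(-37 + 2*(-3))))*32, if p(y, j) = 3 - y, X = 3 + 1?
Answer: -33024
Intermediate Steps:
X = 4
o(H) = 2 (o(H) = 4 - (3 - 1*1) = 4 - (3 - 1) = 4 - 1*2 = 4 - 2 = 2)
(o(X)*((-22 + 34)*(-37 + 2*(-3))))*32 = (2*((-22 + 34)*(-37 + 2*(-3))))*32 = (2*(12*(-37 - 6)))*32 = (2*(12*(-43)))*32 = (2*(-516))*32 = -1032*32 = -33024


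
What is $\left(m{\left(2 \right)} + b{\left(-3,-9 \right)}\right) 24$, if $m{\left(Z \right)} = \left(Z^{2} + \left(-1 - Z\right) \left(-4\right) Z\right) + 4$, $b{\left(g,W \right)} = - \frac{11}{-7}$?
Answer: $\frac{5640}{7} \approx 805.71$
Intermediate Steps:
$b{\left(g,W \right)} = \frac{11}{7}$ ($b{\left(g,W \right)} = \left(-11\right) \left(- \frac{1}{7}\right) = \frac{11}{7}$)
$m{\left(Z \right)} = 4 + Z^{2} + Z \left(4 + 4 Z\right)$ ($m{\left(Z \right)} = \left(Z^{2} + \left(4 + 4 Z\right) Z\right) + 4 = \left(Z^{2} + Z \left(4 + 4 Z\right)\right) + 4 = 4 + Z^{2} + Z \left(4 + 4 Z\right)$)
$\left(m{\left(2 \right)} + b{\left(-3,-9 \right)}\right) 24 = \left(\left(4 + 4 \cdot 2 + 5 \cdot 2^{2}\right) + \frac{11}{7}\right) 24 = \left(\left(4 + 8 + 5 \cdot 4\right) + \frac{11}{7}\right) 24 = \left(\left(4 + 8 + 20\right) + \frac{11}{7}\right) 24 = \left(32 + \frac{11}{7}\right) 24 = \frac{235}{7} \cdot 24 = \frac{5640}{7}$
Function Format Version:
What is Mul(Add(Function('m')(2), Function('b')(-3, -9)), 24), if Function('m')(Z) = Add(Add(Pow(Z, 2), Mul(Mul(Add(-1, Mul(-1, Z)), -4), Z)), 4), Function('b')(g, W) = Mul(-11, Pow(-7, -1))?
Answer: Rational(5640, 7) ≈ 805.71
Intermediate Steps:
Function('b')(g, W) = Rational(11, 7) (Function('b')(g, W) = Mul(-11, Rational(-1, 7)) = Rational(11, 7))
Function('m')(Z) = Add(4, Pow(Z, 2), Mul(Z, Add(4, Mul(4, Z)))) (Function('m')(Z) = Add(Add(Pow(Z, 2), Mul(Add(4, Mul(4, Z)), Z)), 4) = Add(Add(Pow(Z, 2), Mul(Z, Add(4, Mul(4, Z)))), 4) = Add(4, Pow(Z, 2), Mul(Z, Add(4, Mul(4, Z)))))
Mul(Add(Function('m')(2), Function('b')(-3, -9)), 24) = Mul(Add(Add(4, Mul(4, 2), Mul(5, Pow(2, 2))), Rational(11, 7)), 24) = Mul(Add(Add(4, 8, Mul(5, 4)), Rational(11, 7)), 24) = Mul(Add(Add(4, 8, 20), Rational(11, 7)), 24) = Mul(Add(32, Rational(11, 7)), 24) = Mul(Rational(235, 7), 24) = Rational(5640, 7)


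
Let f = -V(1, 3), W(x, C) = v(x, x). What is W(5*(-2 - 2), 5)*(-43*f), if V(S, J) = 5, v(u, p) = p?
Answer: -4300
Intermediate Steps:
W(x, C) = x
f = -5 (f = -1*5 = -5)
W(5*(-2 - 2), 5)*(-43*f) = (5*(-2 - 2))*(-43*(-5)) = (5*(-4))*215 = -20*215 = -4300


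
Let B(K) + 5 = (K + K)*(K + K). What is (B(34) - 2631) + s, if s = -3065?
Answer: -1077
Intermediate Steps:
B(K) = -5 + 4*K**2 (B(K) = -5 + (K + K)*(K + K) = -5 + (2*K)*(2*K) = -5 + 4*K**2)
(B(34) - 2631) + s = ((-5 + 4*34**2) - 2631) - 3065 = ((-5 + 4*1156) - 2631) - 3065 = ((-5 + 4624) - 2631) - 3065 = (4619 - 2631) - 3065 = 1988 - 3065 = -1077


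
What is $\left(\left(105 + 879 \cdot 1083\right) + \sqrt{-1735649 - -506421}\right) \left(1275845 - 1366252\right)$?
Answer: $-86073069234 - 180814 i \sqrt{307307} \approx -8.6073 \cdot 10^{10} - 1.0023 \cdot 10^{8} i$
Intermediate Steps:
$\left(\left(105 + 879 \cdot 1083\right) + \sqrt{-1735649 - -506421}\right) \left(1275845 - 1366252\right) = \left(\left(105 + 951957\right) + \sqrt{-1735649 + 506421}\right) \left(-90407\right) = \left(952062 + \sqrt{-1229228}\right) \left(-90407\right) = \left(952062 + 2 i \sqrt{307307}\right) \left(-90407\right) = -86073069234 - 180814 i \sqrt{307307}$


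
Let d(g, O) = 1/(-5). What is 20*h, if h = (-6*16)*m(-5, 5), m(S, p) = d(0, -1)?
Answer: 384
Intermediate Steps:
d(g, O) = -⅕
m(S, p) = -⅕
h = 96/5 (h = -6*16*(-⅕) = -96*(-⅕) = 96/5 ≈ 19.200)
20*h = 20*(96/5) = 384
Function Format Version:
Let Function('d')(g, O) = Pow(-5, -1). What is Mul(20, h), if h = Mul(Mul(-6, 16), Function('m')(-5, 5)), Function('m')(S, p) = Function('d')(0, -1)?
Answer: 384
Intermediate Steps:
Function('d')(g, O) = Rational(-1, 5)
Function('m')(S, p) = Rational(-1, 5)
h = Rational(96, 5) (h = Mul(Mul(-6, 16), Rational(-1, 5)) = Mul(-96, Rational(-1, 5)) = Rational(96, 5) ≈ 19.200)
Mul(20, h) = Mul(20, Rational(96, 5)) = 384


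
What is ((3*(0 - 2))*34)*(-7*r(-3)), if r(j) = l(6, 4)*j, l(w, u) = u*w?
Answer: -102816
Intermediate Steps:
r(j) = 24*j (r(j) = (4*6)*j = 24*j)
((3*(0 - 2))*34)*(-7*r(-3)) = ((3*(0 - 2))*34)*(-168*(-3)) = ((3*(-2))*34)*(-7*(-72)) = -6*34*504 = -204*504 = -102816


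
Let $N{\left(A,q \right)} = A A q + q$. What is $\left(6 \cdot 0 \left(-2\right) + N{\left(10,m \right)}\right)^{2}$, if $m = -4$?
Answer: $163216$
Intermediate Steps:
$N{\left(A,q \right)} = q + q A^{2}$ ($N{\left(A,q \right)} = A^{2} q + q = q A^{2} + q = q + q A^{2}$)
$\left(6 \cdot 0 \left(-2\right) + N{\left(10,m \right)}\right)^{2} = \left(6 \cdot 0 \left(-2\right) - 4 \left(1 + 10^{2}\right)\right)^{2} = \left(0 \left(-2\right) - 4 \left(1 + 100\right)\right)^{2} = \left(0 - 404\right)^{2} = \left(-404\right)^{2} = 163216$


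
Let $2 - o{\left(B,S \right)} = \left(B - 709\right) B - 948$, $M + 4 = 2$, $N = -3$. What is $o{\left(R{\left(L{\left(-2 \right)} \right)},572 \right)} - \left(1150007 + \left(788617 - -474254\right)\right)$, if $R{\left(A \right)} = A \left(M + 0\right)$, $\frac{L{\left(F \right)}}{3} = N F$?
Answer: $-2438748$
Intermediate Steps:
$M = -2$ ($M = -4 + 2 = -2$)
$L{\left(F \right)} = - 9 F$ ($L{\left(F \right)} = 3 \left(- 3 F\right) = - 9 F$)
$R{\left(A \right)} = - 2 A$ ($R{\left(A \right)} = A \left(-2 + 0\right) = A \left(-2\right) = - 2 A$)
$o{\left(B,S \right)} = 950 - B \left(-709 + B\right)$ ($o{\left(B,S \right)} = 2 - \left(\left(B - 709\right) B - 948\right) = 2 - \left(\left(-709 + B\right) B - 948\right) = 2 - \left(B \left(-709 + B\right) - 948\right) = 2 - \left(-948 + B \left(-709 + B\right)\right) = 950 - B \left(-709 + B\right)$)
$o{\left(R{\left(L{\left(-2 \right)} \right)},572 \right)} - \left(1150007 + \left(788617 - -474254\right)\right) = \left(950 - \left(- 2 \left(\left(-9\right) \left(-2\right)\right)\right)^{2} + 709 \left(- 2 \left(\left(-9\right) \left(-2\right)\right)\right)\right) - \left(1150007 + \left(788617 - -474254\right)\right) = \left(950 - \left(\left(-2\right) 18\right)^{2} + 709 \left(\left(-2\right) 18\right)\right) - \left(1150007 + \left(788617 + 474254\right)\right) = \left(950 - \left(-36\right)^{2} + 709 \left(-36\right)\right) - \left(1150007 + 1262871\right) = \left(950 - 1296 - 25524\right) - 2412878 = -25870 - 2412878 = -2438748$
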